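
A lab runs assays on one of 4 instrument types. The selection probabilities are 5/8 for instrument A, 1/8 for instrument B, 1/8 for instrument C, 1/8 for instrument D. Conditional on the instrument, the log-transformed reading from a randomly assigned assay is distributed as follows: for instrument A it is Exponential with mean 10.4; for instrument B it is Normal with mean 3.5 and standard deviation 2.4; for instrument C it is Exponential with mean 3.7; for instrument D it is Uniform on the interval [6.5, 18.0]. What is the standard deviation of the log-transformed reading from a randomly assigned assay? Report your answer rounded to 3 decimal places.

Per component, A: μ=10.4, E[X²]=216.32; B: μ=3.5, E[X²]=18.01; C: μ=3.7, E[X²]=27.38; D: μ=12.25, E[X²]=161.083.
E[X] = 0.625·10.4 + 0.125·3.5 + 0.125·3.7 + 0.125·12.25 = 8.93125.
E[X²] = 0.625·216.32 + 0.125·18.01 + 0.125·27.38 + 0.125·161.083 = 161.009.
Var(X) = E[X²] − (E[X])² = 161.009 − 79.7672 = 81.2419.
SD(X) = √81.2419 = 9.01343.

9.013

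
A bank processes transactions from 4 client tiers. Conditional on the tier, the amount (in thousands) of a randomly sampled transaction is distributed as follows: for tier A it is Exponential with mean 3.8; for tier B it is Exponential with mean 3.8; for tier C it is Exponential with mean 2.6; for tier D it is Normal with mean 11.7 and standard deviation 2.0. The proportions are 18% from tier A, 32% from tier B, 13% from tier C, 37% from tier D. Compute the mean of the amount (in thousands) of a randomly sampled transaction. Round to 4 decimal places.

6.5670

Component means — A: 3.8; B: 3.8; C: 2.6; D: 11.7.
E[X] = 0.18·3.8 + 0.32·3.8 + 0.13·2.6 + 0.37·11.7 = 6.567.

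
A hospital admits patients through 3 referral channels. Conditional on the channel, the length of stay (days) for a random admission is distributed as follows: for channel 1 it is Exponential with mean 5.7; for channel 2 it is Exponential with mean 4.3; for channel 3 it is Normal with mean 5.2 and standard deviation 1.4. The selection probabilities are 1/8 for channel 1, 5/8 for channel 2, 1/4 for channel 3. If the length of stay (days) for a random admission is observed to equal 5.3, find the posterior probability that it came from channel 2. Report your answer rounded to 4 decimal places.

0.3471

Likelihoods f(5.3 | ·): 1: 0.0692321; 2: 0.0678014; 3: 0.284233.
Posterior ∝ prior × likelihood. Numerator for 2: 0.625·0.0678014 = 0.0423758.
Normalizing constant: 0.125·0.0692321 + 0.625·0.0678014 + 0.25·0.284233 = 0.122088.
P(2 | observation) = 0.0423758 / 0.122088 = 0.347092.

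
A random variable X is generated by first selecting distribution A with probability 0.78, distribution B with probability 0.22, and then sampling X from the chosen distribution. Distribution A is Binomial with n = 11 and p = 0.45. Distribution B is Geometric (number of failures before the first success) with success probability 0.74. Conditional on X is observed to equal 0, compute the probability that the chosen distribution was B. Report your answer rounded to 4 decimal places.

Likelihoods P(X=0 | ·): A: 0.00139312; B: 0.74.
Posterior ∝ prior × likelihood. Numerator for B: 0.22·0.74 = 0.1628.
Normalizing constant: 0.78·0.00139312 + 0.22·0.74 = 0.163887.
P(B | observation) = 0.1628 / 0.163887 = 0.99337.

0.9934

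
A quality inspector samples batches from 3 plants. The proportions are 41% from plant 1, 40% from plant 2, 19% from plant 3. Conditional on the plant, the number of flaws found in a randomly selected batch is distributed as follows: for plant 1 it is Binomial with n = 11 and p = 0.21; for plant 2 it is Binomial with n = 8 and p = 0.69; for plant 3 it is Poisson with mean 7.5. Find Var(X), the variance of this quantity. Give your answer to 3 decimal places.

6.944

Per component, 1: μ=2.31, E[X²]=7.161; 2: μ=5.52, E[X²]=32.1816; 3: μ=7.5, E[X²]=63.75.
E[X] = 0.41·2.31 + 0.4·5.52 + 0.19·7.5 = 4.5801.
E[X²] = 0.41·7.161 + 0.4·32.1816 + 0.19·63.75 = 27.9212.
Var(X) = E[X²] − (E[X])² = 27.9212 − 20.9773 = 6.94383.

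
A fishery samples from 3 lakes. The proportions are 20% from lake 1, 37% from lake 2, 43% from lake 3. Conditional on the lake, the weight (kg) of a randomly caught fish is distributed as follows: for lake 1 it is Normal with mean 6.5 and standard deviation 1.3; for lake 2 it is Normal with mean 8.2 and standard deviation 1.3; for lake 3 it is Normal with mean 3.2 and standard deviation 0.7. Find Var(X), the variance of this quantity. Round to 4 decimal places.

Per component, 1: μ=6.5, E[X²]=43.94; 2: μ=8.2, E[X²]=68.93; 3: μ=3.2, E[X²]=10.73.
E[X] = 0.2·6.5 + 0.37·8.2 + 0.43·3.2 = 5.71.
E[X²] = 0.2·43.94 + 0.37·68.93 + 0.43·10.73 = 38.906.
Var(X) = E[X²] − (E[X])² = 38.906 − 32.6041 = 6.3019.

6.3019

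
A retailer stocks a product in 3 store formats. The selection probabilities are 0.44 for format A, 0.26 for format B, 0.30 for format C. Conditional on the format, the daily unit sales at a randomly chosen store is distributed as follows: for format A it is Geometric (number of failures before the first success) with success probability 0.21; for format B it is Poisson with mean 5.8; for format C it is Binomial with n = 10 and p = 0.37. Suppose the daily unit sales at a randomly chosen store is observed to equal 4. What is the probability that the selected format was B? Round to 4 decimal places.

0.2526

Likelihoods P(X=4 | ·): A: 0.0817952; B: 0.142755; C: 0.246076.
Posterior ∝ prior × likelihood. Numerator for B: 0.26·0.142755 = 0.0371164.
Normalizing constant: 0.44·0.0817952 + 0.26·0.142755 + 0.3·0.246076 = 0.146929.
P(B | observation) = 0.0371164 / 0.146929 = 0.252614.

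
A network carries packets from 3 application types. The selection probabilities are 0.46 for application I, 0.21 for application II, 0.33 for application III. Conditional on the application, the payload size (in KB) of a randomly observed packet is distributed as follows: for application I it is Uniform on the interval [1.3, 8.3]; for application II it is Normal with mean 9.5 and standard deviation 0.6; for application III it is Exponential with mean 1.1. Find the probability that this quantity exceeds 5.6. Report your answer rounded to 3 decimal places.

0.389

Conditional on each application, P(X > 5.6): I: 0.385714; II: 1; III: 0.00615242.
By total probability, P(X > 5.6) = 0.46·0.385714 + 0.21·1 + 0.33·0.00615242 = 0.389459.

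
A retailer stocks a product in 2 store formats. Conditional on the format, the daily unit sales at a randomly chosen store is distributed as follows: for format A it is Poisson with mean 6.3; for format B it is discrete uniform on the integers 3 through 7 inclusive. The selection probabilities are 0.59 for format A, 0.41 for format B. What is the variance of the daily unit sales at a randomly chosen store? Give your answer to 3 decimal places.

4.946

Per component, A: μ=6.3, E[X²]=45.99; B: μ=5, E[X²]=27.
E[X] = 0.59·6.3 + 0.41·5 = 5.767.
E[X²] = 0.59·45.99 + 0.41·27 = 38.2041.
Var(X) = E[X²] − (E[X])² = 38.2041 − 33.2583 = 4.94581.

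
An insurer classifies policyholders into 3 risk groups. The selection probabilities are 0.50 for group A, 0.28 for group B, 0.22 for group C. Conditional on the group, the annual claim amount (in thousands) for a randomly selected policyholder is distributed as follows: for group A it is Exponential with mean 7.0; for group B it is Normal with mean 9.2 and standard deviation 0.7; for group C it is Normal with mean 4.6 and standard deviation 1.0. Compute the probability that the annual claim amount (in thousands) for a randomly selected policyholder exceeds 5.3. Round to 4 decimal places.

0.5677

Conditional on each group, P(X > 5.3): A: 0.469005; B: 1; C: 0.241964.
By total probability, P(X > 5.3) = 0.5·0.469005 + 0.28·1 + 0.22·0.241964 = 0.567734.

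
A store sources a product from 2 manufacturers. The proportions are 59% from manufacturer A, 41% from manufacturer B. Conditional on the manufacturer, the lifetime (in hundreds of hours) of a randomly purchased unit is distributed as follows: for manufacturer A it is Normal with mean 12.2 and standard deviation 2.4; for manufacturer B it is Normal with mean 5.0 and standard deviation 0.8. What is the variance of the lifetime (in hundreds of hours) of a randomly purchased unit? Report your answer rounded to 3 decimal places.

Per component, A: μ=12.2, E[X²]=154.6; B: μ=5, E[X²]=25.64.
E[X] = 0.59·12.2 + 0.41·5 = 9.248.
E[X²] = 0.59·154.6 + 0.41·25.64 = 101.726.
Var(X) = E[X²] − (E[X])² = 101.726 − 85.5255 = 16.2009.

16.201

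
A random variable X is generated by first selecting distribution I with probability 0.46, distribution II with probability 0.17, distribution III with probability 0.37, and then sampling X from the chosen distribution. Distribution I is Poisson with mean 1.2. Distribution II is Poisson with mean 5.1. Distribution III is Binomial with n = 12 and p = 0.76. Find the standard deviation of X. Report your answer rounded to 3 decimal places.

Per component, I: μ=1.2, E[X²]=2.64; II: μ=5.1, E[X²]=31.11; III: μ=9.12, E[X²]=85.3632.
E[X] = 0.46·1.2 + 0.17·5.1 + 0.37·9.12 = 4.7934.
E[X²] = 0.46·2.64 + 0.17·31.11 + 0.37·85.3632 = 38.0875.
Var(X) = E[X²] − (E[X])² = 38.0875 − 22.9767 = 15.1108.
SD(X) = √15.1108 = 3.88726.

3.887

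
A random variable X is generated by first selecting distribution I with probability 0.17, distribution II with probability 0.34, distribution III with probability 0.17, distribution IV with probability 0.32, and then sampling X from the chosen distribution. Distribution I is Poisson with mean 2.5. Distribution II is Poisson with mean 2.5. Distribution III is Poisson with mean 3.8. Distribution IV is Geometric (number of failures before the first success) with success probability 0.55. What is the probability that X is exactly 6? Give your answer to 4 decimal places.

0.0316

Conditional on each component, P(X = 6): I: 0.0278337; II: 0.0278337; III: 0.0935513; IV: 0.00456707.
By total probability, P(X = 6) = 0.17·0.0278337 + 0.34·0.0278337 + 0.17·0.0935513 + 0.32·0.00456707 = 0.0315604.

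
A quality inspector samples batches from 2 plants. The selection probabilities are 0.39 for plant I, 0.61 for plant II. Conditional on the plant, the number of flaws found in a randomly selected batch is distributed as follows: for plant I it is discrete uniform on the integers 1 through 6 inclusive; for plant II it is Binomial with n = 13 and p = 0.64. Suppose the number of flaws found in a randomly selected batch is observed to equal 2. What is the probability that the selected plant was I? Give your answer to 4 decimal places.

0.9961

Likelihoods P(X=2 | ·): I: 0.166667; II: 0.000420516.
Posterior ∝ prior × likelihood. Numerator for I: 0.39·0.166667 = 0.065.
Normalizing constant: 0.39·0.166667 + 0.61·0.000420516 = 0.0652565.
P(I | observation) = 0.065 / 0.0652565 = 0.996069.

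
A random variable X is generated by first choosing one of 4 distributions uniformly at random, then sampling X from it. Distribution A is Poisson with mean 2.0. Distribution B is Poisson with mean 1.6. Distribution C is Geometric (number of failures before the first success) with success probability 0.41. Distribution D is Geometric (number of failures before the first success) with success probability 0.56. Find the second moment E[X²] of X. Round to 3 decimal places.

For each component E[X²] = Var + (mean)², giving A: 6; B: 4.16; C: 5.58061; D: 2.02041.
Overall E[X²] = 0.25·6 + 0.25·4.16 + 0.25·5.58061 + 0.25·2.02041 = 4.44025.

4.440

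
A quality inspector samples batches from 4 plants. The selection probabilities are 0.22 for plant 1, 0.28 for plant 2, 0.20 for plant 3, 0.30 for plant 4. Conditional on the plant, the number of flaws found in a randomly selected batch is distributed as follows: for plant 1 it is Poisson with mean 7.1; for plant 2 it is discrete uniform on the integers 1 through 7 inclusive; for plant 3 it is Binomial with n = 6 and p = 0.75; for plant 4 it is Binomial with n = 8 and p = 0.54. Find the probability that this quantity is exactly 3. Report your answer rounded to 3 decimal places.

Conditional on each plant, P(X = 3): 1: 0.049219; 2: 0.142857; 3: 0.131836; 4: 0.181618.
By total probability, P(X = 3) = 0.22·0.049219 + 0.28·0.142857 + 0.2·0.131836 + 0.3·0.181618 = 0.131681.

0.132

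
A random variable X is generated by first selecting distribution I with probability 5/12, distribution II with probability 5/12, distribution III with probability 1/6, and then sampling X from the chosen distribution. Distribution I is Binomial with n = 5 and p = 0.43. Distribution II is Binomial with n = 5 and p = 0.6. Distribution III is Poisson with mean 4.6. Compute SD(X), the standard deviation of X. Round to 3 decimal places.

Per component, I: μ=2.15, E[X²]=5.848; II: μ=3, E[X²]=10.2; III: μ=4.6, E[X²]=25.76.
E[X] = 0.416667·2.15 + 0.416667·3 + 0.166667·4.6 = 2.9125.
E[X²] = 0.416667·5.848 + 0.416667·10.2 + 0.166667·25.76 = 10.98.
Var(X) = E[X²] − (E[X])² = 10.98 − 8.48266 = 2.49734.
SD(X) = √2.49734 = 1.5803.

1.580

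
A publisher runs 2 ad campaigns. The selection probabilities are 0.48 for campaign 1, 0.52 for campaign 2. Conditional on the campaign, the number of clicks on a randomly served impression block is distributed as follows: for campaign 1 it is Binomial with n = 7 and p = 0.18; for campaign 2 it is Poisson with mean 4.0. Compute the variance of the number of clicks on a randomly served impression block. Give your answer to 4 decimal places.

Per component, 1: μ=1.26, E[X²]=2.6208; 2: μ=4, E[X²]=20.
E[X] = 0.48·1.26 + 0.52·4 = 2.6848.
E[X²] = 0.48·2.6208 + 0.52·20 = 11.658.
Var(X) = E[X²] − (E[X])² = 11.658 − 7.20815 = 4.44983.

4.4498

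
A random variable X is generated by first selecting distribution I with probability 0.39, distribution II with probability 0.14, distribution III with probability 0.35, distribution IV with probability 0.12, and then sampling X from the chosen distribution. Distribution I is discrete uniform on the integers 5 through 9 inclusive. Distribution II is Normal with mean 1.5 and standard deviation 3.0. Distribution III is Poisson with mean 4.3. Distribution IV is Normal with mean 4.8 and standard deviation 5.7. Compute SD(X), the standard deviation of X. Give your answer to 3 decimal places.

Per component, I: μ=7, E[X²]=51; II: μ=1.5, E[X²]=11.25; III: μ=4.3, E[X²]=22.79; IV: μ=4.8, E[X²]=55.53.
E[X] = 0.39·7 + 0.14·1.5 + 0.35·4.3 + 0.12·4.8 = 5.021.
E[X²] = 0.39·51 + 0.14·11.25 + 0.35·22.79 + 0.12·55.53 = 36.1051.
Var(X) = E[X²] − (E[X])² = 36.1051 − 25.2104 = 10.8947.
SD(X) = √10.8947 = 3.30071.

3.301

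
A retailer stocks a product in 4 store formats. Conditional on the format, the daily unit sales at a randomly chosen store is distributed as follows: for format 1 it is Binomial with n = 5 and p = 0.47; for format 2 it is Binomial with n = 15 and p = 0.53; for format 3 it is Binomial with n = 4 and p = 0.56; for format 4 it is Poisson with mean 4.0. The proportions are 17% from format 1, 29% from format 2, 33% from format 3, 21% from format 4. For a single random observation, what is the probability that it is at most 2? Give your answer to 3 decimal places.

Conditional on each format, P(X ≤ 2): 1: 0.556115; 2: 0.00182681; 3: 0.592571; 4: 0.238103.
By total probability, P(X ≤ 2) = 0.17·0.556115 + 0.29·0.00182681 + 0.33·0.592571 + 0.21·0.238103 = 0.340619.

0.341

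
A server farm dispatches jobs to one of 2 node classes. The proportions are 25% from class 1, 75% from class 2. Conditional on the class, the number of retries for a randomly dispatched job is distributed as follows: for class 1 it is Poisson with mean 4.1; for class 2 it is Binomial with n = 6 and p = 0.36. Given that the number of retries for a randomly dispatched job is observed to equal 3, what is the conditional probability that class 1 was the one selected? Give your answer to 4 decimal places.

Likelihoods P(X=3 | ·): 1: 0.190368; 2: 0.244612.
Posterior ∝ prior × likelihood. Numerator for 1: 0.25·0.190368 = 0.0475919.
Normalizing constant: 0.25·0.190368 + 0.75·0.244612 = 0.231051.
P(1 | observation) = 0.0475919 / 0.231051 = 0.20598.

0.2060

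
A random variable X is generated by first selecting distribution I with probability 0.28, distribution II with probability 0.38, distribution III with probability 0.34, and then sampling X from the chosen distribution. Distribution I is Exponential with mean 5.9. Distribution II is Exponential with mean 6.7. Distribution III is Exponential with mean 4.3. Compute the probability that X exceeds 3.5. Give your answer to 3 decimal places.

0.531

Conditional on each component, P(X > 3.5): I: 0.552545; II: 0.593102; III: 0.443103.
By total probability, P(X > 3.5) = 0.28·0.552545 + 0.38·0.593102 + 0.34·0.443103 = 0.530747.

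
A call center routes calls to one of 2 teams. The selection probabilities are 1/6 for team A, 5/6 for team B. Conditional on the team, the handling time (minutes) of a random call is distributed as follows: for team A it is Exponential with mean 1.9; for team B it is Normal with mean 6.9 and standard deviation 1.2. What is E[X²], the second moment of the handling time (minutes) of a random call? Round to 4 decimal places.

For each component E[X²] = Var + (mean)², giving A: 7.22; B: 49.05.
Overall E[X²] = 0.166667·7.22 + 0.833333·49.05 = 42.0783.

42.0783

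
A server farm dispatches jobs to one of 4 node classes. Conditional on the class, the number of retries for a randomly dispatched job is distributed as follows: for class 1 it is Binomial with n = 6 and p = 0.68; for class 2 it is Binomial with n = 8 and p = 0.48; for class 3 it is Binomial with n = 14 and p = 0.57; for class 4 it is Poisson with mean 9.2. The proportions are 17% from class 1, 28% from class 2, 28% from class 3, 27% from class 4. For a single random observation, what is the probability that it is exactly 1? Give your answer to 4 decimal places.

0.0137

Conditional on each class, P(X = 1): 1: 0.0136902; 2: 0.039478; 3: 0.000137117; 4: 0.000929562.
By total probability, P(X = 1) = 0.17·0.0136902 + 0.28·0.039478 + 0.28·0.000137117 + 0.27·0.000929562 = 0.0136705.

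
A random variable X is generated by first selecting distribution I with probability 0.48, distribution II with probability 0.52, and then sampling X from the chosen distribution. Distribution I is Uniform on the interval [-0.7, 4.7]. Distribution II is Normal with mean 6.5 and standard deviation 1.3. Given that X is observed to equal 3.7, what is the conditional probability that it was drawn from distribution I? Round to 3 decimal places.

Likelihoods f(3.7 | ·): I: 0.185185; II: 0.0301723.
Posterior ∝ prior × likelihood. Numerator for I: 0.48·0.185185 = 0.0888889.
Normalizing constant: 0.48·0.185185 + 0.52·0.0301723 = 0.104579.
P(I | observation) = 0.0888889 / 0.104579 = 0.849973.

0.850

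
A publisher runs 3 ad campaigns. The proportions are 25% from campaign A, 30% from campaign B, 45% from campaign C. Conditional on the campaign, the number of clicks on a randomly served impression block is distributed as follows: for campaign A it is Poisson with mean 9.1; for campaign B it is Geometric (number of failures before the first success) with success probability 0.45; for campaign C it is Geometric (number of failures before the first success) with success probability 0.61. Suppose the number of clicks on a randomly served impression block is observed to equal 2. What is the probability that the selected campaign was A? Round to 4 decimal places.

Likelihoods P(X=2 | ·): A: 0.00462352; B: 0.136125; C: 0.092781.
Posterior ∝ prior × likelihood. Numerator for A: 0.25·0.00462352 = 0.00115588.
Normalizing constant: 0.25·0.00462352 + 0.3·0.136125 + 0.45·0.092781 = 0.0837448.
P(A | observation) = 0.00115588 / 0.0837448 = 0.0138024.

0.0138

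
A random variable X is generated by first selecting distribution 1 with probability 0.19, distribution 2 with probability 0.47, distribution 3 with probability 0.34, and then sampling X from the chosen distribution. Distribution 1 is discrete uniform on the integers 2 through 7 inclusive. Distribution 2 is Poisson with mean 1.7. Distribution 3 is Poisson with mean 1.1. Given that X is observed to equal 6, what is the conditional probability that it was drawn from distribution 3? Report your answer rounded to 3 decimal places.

0.008

Likelihoods P(X=6 | ·): 1: 0.166667; 2: 0.00612436; 3: 0.00081903.
Posterior ∝ prior × likelihood. Numerator for 3: 0.34·0.00081903 = 0.00027847.
Normalizing constant: 0.19·0.166667 + 0.47·0.00612436 + 0.34·0.00081903 = 0.0348236.
P(3 | observation) = 0.00027847 / 0.0348236 = 0.0079966.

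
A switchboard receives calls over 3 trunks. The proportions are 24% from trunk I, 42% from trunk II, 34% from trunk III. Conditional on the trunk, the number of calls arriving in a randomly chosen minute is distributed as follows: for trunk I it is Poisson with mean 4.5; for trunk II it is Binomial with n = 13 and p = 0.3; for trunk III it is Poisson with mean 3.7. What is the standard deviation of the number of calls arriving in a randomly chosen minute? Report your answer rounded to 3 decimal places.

1.892

Per component, I: μ=4.5, E[X²]=24.75; II: μ=3.9, E[X²]=17.94; III: μ=3.7, E[X²]=17.39.
E[X] = 0.24·4.5 + 0.42·3.9 + 0.34·3.7 = 3.976.
E[X²] = 0.24·24.75 + 0.42·17.94 + 0.34·17.39 = 19.3874.
Var(X) = E[X²] − (E[X])² = 19.3874 − 15.8086 = 3.57882.
SD(X) = √3.57882 = 1.89178.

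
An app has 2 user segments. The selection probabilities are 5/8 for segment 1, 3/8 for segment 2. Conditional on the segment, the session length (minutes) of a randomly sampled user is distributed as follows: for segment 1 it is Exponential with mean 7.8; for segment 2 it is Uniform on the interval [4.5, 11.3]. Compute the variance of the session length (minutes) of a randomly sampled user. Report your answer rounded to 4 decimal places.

Per component, 1: μ=7.8, E[X²]=121.68; 2: μ=7.9, E[X²]=66.2633.
E[X] = 0.625·7.8 + 0.375·7.9 = 7.8375.
E[X²] = 0.625·121.68 + 0.375·66.2633 = 100.899.
Var(X) = E[X²] − (E[X])² = 100.899 − 61.4264 = 39.4723.

39.4723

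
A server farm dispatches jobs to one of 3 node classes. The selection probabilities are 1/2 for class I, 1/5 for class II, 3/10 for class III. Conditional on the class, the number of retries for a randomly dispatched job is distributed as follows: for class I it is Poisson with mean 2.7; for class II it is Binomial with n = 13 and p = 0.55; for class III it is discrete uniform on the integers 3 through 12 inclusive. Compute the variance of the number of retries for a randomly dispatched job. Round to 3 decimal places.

9.912

Per component, I: μ=2.7, E[X²]=9.99; II: μ=7.15, E[X²]=54.34; III: μ=7.5, E[X²]=64.5.
E[X] = 0.5·2.7 + 0.2·7.15 + 0.3·7.5 = 5.03.
E[X²] = 0.5·9.99 + 0.2·54.34 + 0.3·64.5 = 35.213.
Var(X) = E[X²] − (E[X])² = 35.213 − 25.3009 = 9.9121.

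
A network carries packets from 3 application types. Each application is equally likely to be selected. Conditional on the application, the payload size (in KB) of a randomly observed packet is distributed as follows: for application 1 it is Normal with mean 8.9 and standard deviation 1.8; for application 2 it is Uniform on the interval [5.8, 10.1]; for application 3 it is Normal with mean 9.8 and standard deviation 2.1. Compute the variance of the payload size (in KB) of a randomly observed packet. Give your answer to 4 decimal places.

Per component, 1: μ=8.9, E[X²]=82.45; 2: μ=7.95, E[X²]=64.7433; 3: μ=9.8, E[X²]=100.45.
E[X] = 0.333333·8.9 + 0.333333·7.95 + 0.333333·9.8 = 8.88333.
E[X²] = 0.333333·82.45 + 0.333333·64.7433 + 0.333333·100.45 = 82.5478.
Var(X) = E[X²] − (E[X])² = 82.5478 − 78.9136 = 3.63417.

3.6342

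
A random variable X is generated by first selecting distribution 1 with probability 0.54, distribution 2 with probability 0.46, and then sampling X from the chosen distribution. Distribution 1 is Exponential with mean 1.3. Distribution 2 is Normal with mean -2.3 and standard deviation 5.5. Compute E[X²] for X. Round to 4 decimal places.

18.1736

For each component E[X²] = Var + (mean)², giving 1: 3.38; 2: 35.54.
Overall E[X²] = 0.54·3.38 + 0.46·35.54 = 18.1736.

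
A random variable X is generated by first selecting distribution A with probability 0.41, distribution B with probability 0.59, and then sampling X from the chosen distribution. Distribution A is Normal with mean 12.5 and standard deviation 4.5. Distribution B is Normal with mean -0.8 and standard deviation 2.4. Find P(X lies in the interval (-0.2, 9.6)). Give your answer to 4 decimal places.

Conditional on each component, P(-0.2 < X < 9.6): A: 0.257259; B: 0.401286.
By total probability, P(-0.2 < X < 9.6) = 0.41·0.257259 + 0.59·0.401286 = 0.342235.

0.3422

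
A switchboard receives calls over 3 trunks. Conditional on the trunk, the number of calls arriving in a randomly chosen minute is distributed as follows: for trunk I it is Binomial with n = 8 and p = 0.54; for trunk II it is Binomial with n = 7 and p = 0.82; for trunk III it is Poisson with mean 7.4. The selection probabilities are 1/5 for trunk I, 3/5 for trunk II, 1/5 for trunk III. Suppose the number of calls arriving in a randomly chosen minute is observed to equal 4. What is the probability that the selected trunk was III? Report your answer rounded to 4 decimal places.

Likelihoods P(X=4 | ·): I: 0.266504; II: 0.0922871; III: 0.0763724.
Posterior ∝ prior × likelihood. Numerator for III: 0.2·0.0763724 = 0.0152745.
Normalizing constant: 0.2·0.266504 + 0.6·0.0922871 + 0.2·0.0763724 = 0.123948.
P(III | observation) = 0.0152745 / 0.123948 = 0.123233.

0.1232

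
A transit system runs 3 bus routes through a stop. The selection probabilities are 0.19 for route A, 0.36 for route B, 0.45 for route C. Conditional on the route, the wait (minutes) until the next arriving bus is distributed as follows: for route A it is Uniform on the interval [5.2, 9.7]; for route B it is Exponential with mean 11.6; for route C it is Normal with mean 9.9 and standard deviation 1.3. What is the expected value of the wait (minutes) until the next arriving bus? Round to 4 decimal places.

10.0465

Component means — A: 7.45; B: 11.6; C: 9.9.
E[X] = 0.19·7.45 + 0.36·11.6 + 0.45·9.9 = 10.0465.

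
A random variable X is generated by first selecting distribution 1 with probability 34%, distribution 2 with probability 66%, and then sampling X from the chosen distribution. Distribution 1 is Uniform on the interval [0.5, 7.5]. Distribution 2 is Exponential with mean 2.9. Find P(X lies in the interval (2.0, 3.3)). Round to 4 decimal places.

Conditional on each component, P(2.0 < X < 3.3): 1: 0.185714; 2: 0.181268.
By total probability, P(2.0 < X < 3.3) = 0.34·0.185714 + 0.66·0.181268 = 0.18278.

0.1828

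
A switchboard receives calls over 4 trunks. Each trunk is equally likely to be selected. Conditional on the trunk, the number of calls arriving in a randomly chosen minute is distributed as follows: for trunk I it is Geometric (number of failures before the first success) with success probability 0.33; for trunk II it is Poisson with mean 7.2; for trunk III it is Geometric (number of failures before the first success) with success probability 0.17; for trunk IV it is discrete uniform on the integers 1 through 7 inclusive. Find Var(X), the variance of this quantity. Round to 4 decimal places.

14.9636

Per component, I: μ=2.0303, E[X²]=10.2746; II: μ=7.2, E[X²]=59.04; III: μ=4.88235, E[X²]=52.5571; IV: μ=4, E[X²]=20.
E[X] = 0.25·2.0303 + 0.25·7.2 + 0.25·4.88235 + 0.25·4 = 4.52816.
E[X²] = 0.25·10.2746 + 0.25·59.04 + 0.25·52.5571 + 0.25·20 = 35.4679.
Var(X) = E[X²] − (E[X])² = 35.4679 − 20.5043 = 14.9636.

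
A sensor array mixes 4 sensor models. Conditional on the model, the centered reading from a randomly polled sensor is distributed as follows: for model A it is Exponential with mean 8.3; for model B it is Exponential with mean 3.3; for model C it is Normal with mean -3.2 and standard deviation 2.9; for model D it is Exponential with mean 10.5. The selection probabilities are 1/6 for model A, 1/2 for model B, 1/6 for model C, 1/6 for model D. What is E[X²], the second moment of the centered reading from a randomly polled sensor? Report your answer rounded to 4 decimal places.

For each component E[X²] = Var + (mean)², giving A: 137.78; B: 21.78; C: 18.65; D: 220.5.
Overall E[X²] = 0.166667·137.78 + 0.5·21.78 + 0.166667·18.65 + 0.166667·220.5 = 73.7117.

73.7117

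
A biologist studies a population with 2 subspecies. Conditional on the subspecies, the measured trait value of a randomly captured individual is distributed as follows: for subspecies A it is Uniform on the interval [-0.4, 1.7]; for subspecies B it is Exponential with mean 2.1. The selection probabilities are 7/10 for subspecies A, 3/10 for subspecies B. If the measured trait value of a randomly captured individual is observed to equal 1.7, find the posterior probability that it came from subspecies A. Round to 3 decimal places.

Likelihoods f(1.7 | ·): A: 0.47619; B: 0.211938.
Posterior ∝ prior × likelihood. Numerator for A: 0.7·0.47619 = 0.333333.
Normalizing constant: 0.7·0.47619 + 0.3·0.211938 = 0.396915.
P(A | observation) = 0.333333 / 0.396915 = 0.839811.

0.840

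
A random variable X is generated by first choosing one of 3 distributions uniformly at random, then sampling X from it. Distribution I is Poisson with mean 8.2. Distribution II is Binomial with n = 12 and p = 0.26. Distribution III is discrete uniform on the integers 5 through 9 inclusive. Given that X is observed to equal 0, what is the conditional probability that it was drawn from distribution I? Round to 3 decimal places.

Likelihoods P(X=0 | ·): I: 0.000274654; II: 0.0269638; III: 0.
Posterior ∝ prior × likelihood. Numerator for I: 0.333333·0.000274654 = 9.15512e-05.
Normalizing constant: 0.333333·0.000274654 + 0.333333·0.0269638 + 0.333333·0 = 0.00907947.
P(I | observation) = 9.15512e-05 / 0.00907947 = 0.0100833.

0.010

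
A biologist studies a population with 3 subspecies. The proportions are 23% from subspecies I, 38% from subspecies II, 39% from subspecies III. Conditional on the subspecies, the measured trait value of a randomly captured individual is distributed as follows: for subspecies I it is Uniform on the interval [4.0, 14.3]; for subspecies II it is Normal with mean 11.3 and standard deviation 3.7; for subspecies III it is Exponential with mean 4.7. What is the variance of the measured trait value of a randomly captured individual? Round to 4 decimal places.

Per component, I: μ=9.15, E[X²]=92.5633; II: μ=11.3, E[X²]=141.38; III: μ=4.7, E[X²]=44.18.
E[X] = 0.23·9.15 + 0.38·11.3 + 0.39·4.7 = 8.2315.
E[X²] = 0.23·92.5633 + 0.38·141.38 + 0.39·44.18 = 92.2442.
Var(X) = E[X²] − (E[X])² = 92.2442 − 67.7576 = 24.4866.

24.4866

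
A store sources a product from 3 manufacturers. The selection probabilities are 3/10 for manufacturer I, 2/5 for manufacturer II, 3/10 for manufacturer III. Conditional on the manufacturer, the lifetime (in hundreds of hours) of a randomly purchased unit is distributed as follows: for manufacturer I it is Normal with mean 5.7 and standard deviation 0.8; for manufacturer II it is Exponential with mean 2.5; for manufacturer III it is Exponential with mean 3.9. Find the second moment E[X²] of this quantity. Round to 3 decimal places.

For each component E[X²] = Var + (mean)², giving I: 33.13; II: 12.5; III: 30.42.
Overall E[X²] = 0.3·33.13 + 0.4·12.5 + 0.3·30.42 = 24.065.

24.065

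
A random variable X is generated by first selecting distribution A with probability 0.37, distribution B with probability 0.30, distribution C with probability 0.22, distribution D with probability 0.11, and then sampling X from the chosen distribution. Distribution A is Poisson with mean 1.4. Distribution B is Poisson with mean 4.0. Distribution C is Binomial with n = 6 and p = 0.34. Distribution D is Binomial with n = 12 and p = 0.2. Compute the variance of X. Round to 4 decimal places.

3.3910

Per component, A: μ=1.4, E[X²]=3.36; B: μ=4, E[X²]=20; C: μ=2.04, E[X²]=5.508; D: μ=2.4, E[X²]=7.68.
E[X] = 0.37·1.4 + 0.3·4 + 0.22·2.04 + 0.11·2.4 = 2.4308.
E[X²] = 0.37·3.36 + 0.3·20 + 0.22·5.508 + 0.11·7.68 = 9.29976.
Var(X) = E[X²] − (E[X])² = 9.29976 − 5.90879 = 3.39097.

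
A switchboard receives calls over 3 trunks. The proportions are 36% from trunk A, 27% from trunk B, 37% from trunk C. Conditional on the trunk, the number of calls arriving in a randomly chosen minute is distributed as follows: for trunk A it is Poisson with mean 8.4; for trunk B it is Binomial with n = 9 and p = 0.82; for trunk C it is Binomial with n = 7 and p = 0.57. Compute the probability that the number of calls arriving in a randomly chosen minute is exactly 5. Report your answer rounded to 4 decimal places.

Conditional on each trunk, P(X = 5): A: 0.0783685; B: 0.0490377; C: 0.233631.
By total probability, P(X = 5) = 0.36·0.0783685 + 0.27·0.0490377 + 0.37·0.233631 = 0.127896.

0.1279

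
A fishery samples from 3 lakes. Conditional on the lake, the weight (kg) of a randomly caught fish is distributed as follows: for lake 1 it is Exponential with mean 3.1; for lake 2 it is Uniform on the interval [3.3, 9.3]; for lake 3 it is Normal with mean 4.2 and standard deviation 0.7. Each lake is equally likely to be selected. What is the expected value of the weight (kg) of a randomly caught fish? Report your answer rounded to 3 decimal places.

4.533

Component means — 1: 3.1; 2: 6.3; 3: 4.2.
E[X] = 0.333333·3.1 + 0.333333·6.3 + 0.333333·4.2 = 4.53333.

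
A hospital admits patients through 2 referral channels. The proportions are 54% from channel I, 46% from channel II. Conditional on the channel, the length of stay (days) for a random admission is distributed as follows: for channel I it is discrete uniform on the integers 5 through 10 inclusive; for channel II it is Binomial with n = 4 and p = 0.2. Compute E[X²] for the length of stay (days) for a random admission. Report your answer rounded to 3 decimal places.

32.539

For each component E[X²] = Var + (mean)², giving I: 59.1667; II: 1.28.
Overall E[X²] = 0.54·59.1667 + 0.46·1.28 = 32.5388.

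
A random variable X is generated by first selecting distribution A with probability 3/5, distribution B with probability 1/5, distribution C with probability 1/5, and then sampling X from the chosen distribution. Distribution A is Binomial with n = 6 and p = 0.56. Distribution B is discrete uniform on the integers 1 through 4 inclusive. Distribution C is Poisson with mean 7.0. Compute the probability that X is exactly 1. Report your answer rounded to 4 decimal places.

Conditional on each component, P(X = 1): A: 0.0554119; B: 0.25; C: 0.00638317.
By total probability, P(X = 1) = 0.6·0.0554119 + 0.2·0.25 + 0.2·0.00638317 = 0.0845237.

0.0845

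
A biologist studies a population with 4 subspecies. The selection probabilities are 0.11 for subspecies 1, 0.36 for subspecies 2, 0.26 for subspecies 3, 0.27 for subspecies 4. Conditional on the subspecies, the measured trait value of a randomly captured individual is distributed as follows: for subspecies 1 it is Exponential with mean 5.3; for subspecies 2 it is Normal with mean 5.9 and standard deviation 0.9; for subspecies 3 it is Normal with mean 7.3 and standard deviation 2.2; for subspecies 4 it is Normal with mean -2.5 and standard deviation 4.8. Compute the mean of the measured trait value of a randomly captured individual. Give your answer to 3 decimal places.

Component means — 1: 5.3; 2: 5.9; 3: 7.3; 4: -2.5.
E[X] = 0.11·5.3 + 0.36·5.9 + 0.26·7.3 + 0.27·-2.5 = 3.93.

3.930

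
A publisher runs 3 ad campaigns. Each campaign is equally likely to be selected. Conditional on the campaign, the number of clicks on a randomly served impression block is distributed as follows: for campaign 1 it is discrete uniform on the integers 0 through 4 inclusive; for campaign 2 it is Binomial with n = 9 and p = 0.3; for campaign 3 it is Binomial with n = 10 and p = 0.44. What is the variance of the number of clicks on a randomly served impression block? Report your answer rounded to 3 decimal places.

3.134

Per component, 1: μ=2, E[X²]=6; 2: μ=2.7, E[X²]=9.18; 3: μ=4.4, E[X²]=21.824.
E[X] = 0.333333·2 + 0.333333·2.7 + 0.333333·4.4 = 3.03333.
E[X²] = 0.333333·6 + 0.333333·9.18 + 0.333333·21.824 = 12.3347.
Var(X) = E[X²] − (E[X])² = 12.3347 − 9.20111 = 3.13356.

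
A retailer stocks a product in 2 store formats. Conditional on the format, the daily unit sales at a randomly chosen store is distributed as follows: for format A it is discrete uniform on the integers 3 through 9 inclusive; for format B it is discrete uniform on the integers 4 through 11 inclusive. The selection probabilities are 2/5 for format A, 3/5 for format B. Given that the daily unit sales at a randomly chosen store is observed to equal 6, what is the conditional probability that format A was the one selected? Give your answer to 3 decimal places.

Likelihoods P(X=6 | ·): A: 0.142857; B: 0.125.
Posterior ∝ prior × likelihood. Numerator for A: 0.4·0.142857 = 0.0571429.
Normalizing constant: 0.4·0.142857 + 0.6·0.125 = 0.132143.
P(A | observation) = 0.0571429 / 0.132143 = 0.432432.

0.432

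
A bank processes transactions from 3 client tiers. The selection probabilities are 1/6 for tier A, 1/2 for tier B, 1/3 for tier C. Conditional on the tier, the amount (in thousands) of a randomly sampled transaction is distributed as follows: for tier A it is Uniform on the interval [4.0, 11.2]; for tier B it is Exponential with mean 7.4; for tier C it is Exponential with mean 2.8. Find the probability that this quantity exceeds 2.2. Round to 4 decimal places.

Conditional on each tier, P(X > 2.2): A: 1; B: 0.742823; C: 0.455794.
By total probability, P(X > 2.2) = 0.166667·1 + 0.5·0.742823 + 0.333333·0.455794 = 0.69001.

0.6900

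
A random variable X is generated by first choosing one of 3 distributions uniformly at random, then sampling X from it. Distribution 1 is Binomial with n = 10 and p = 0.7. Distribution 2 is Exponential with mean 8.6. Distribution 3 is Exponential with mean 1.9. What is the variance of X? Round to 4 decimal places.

Per component, 1: μ=7, E[X²]=51.1; 2: μ=8.6, E[X²]=147.92; 3: μ=1.9, E[X²]=7.22.
E[X] = 0.333333·7 + 0.333333·8.6 + 0.333333·1.9 = 5.83333.
E[X²] = 0.333333·51.1 + 0.333333·147.92 + 0.333333·7.22 = 68.7467.
Var(X) = E[X²] − (E[X])² = 68.7467 − 34.0278 = 34.7189.

34.7189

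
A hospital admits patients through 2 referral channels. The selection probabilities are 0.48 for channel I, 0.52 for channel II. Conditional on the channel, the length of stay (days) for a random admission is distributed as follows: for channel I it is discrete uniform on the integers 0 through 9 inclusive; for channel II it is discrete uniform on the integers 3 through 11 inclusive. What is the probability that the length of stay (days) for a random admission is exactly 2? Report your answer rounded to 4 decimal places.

Conditional on each channel, P(X = 2): I: 0.1; II: 0.
By total probability, P(X = 2) = 0.48·0.1 + 0.52·0 = 0.048.

0.0480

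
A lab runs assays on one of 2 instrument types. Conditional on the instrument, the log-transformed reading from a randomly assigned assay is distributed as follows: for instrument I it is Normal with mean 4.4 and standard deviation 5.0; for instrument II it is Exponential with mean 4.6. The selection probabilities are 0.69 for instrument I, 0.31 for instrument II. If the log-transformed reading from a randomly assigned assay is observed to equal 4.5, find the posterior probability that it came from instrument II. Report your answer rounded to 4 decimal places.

Likelihoods f(4.5 | ·): I: 0.0797725; II: 0.0817314.
Posterior ∝ prior × likelihood. Numerator for II: 0.31·0.0817314 = 0.0253367.
Normalizing constant: 0.69·0.0797725 + 0.31·0.0817314 = 0.0803798.
P(II | observation) = 0.0253367 / 0.0803798 = 0.315213.

0.3152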